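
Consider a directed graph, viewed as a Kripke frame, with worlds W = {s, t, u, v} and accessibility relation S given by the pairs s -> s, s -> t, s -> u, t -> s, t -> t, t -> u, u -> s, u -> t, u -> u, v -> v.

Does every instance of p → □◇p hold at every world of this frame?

By correspondence theory, B is valid on a frame iff S is symmetric.
Symmetric: yes — every pair in S has its reverse in S.

Yes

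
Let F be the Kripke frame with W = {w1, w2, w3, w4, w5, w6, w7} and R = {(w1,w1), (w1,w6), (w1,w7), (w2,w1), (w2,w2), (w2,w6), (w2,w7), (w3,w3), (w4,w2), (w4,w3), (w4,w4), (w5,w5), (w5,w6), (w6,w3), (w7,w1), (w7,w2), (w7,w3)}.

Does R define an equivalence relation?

No

Reflexive: no — w6 is not related to itself.
Symmetric: no — w1 R w6 but not w6 R w1.
Transitive: no — w1 R w6 and w6 R w3, but not w1 R w3.
So R is not an equivalence relation.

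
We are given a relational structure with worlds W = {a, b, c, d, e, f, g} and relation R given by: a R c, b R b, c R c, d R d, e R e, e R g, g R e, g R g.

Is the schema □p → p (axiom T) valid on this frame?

Axiom T corresponds to the accessibility relation being reflexive.
Reflexive: no — a is not related to itself.

No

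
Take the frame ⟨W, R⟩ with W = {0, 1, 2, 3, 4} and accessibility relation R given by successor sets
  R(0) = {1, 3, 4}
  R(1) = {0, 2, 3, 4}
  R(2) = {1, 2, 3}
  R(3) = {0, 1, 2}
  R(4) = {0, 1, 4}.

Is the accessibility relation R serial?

Yes

Serial: yes — every world has a successor (e.g. 0 R 1).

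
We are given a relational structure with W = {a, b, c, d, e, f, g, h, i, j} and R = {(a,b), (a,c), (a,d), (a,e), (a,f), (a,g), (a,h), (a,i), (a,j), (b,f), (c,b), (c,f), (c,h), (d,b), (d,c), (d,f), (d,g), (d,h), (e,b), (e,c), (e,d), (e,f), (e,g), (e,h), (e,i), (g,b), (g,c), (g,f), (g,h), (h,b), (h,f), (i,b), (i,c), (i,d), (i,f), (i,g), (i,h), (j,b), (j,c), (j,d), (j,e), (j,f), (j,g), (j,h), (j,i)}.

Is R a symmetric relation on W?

No

Symmetric: no — a R b but not b R a.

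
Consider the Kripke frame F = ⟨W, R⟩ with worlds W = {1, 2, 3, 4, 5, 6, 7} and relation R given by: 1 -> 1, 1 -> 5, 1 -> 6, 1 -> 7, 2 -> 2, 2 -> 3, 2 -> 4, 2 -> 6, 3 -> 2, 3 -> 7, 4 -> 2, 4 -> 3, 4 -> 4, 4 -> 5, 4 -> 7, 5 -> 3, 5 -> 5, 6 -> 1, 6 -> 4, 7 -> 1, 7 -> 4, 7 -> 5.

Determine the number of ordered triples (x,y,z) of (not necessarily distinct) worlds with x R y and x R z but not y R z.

37

Enumerating: (1,5,1), (1,5,6), (1,5,7), (1,6,5), (1,6,6), (1,6,7), (1,7,6), (1,7,7), (2,3,3), (2,3,4), (2,3,6), (2,4,6), … and 25 more.
Total: 37.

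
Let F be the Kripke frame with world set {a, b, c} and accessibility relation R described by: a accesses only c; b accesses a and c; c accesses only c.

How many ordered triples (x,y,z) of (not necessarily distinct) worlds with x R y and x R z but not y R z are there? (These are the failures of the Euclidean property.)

Enumerating: (b,a,a), (b,c,a).

2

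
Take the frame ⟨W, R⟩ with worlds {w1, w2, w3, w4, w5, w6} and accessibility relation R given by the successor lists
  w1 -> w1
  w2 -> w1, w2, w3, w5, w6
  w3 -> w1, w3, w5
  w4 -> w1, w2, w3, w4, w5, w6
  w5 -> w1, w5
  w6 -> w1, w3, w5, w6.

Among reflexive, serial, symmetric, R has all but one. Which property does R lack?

Reflexive: yes — every world is R-related to itself.
Serial: yes — every world has a successor (e.g. w1 R w1).
Symmetric: no — w2 R w1 but not w1 R w2.
Only symmetric fails.

symmetric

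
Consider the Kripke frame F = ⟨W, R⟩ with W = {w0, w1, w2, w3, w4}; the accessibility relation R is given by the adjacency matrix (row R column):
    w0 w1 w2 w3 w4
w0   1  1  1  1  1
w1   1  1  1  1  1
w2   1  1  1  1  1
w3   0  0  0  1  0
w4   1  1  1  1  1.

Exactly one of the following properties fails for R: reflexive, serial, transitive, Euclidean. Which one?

Euclidean

Reflexive: yes — every world is R-related to itself.
Serial: yes — every world has a successor (e.g. w0 R w0).
Transitive: yes — every two-step R-path is closed by a direct edge.
Euclidean: no — w0 R w3 and w0 R w1, but not w3 R w1.
Only Euclidean fails.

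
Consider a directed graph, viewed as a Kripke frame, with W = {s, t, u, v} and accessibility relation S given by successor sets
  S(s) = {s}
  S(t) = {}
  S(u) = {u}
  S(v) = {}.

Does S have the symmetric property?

Yes

Symmetric: yes — every pair in S has its reverse in S.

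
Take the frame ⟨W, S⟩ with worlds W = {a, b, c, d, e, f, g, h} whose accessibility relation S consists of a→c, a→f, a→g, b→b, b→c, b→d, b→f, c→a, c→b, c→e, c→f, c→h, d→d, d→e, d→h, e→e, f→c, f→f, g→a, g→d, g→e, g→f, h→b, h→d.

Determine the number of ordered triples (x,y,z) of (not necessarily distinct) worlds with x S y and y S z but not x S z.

31

Enumerating: (a,c,a), (a,c,b), (a,c,e), (a,c,h), (a,g,a), (a,g,d), (a,g,e), (b,c,a), (b,c,e), (b,c,h), (b,d,e), (b,d,h), … and 19 more.
Total: 31.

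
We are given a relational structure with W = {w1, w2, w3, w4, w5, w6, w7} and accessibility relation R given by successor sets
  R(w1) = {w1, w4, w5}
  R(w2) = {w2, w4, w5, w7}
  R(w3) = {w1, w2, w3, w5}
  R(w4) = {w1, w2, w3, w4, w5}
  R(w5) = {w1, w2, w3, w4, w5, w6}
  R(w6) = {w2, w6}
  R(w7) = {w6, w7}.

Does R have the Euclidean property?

Euclidean: no — w2 R w4 and w2 R w7, but not w4 R w7.

No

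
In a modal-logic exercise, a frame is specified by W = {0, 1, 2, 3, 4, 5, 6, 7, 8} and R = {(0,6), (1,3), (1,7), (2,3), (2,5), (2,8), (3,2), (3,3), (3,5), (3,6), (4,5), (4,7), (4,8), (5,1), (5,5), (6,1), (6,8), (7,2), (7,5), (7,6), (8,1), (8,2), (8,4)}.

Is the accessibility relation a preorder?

No

Reflexive: no — 0 is not related to itself.
Transitive: no — 0 R 6 and 6 R 1, but not 0 R 1.
So R is not a preorder.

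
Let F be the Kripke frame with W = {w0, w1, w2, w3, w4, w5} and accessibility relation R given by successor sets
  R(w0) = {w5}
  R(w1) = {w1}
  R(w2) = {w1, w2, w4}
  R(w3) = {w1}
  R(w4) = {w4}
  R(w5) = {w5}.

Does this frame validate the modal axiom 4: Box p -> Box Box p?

The schema 4 characterises exactly the transitive frames.
Transitive: yes — every two-step R-path is closed by a direct edge.

Yes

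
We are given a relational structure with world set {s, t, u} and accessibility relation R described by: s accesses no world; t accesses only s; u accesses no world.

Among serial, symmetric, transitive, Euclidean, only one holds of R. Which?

transitive

Serial: no — s has no R-successor.
Symmetric: no — t R s but not s R t.
Transitive: yes — every two-step R-path is closed by a direct edge.
Euclidean: no — t R s and t R s, but not s R s.
Only transitive holds.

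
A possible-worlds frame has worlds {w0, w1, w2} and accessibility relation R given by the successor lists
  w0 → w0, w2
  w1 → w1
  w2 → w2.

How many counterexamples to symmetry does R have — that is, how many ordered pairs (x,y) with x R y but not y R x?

1

Enumerating: (w0,w2).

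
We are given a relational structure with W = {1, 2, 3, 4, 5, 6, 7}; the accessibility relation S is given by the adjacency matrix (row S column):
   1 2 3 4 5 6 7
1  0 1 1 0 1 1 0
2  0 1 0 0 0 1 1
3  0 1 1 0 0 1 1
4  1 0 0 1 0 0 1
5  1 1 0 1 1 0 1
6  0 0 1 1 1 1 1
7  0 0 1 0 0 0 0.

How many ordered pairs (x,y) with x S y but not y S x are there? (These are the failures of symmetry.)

Enumerating: (1,2), (1,3), (1,6), (2,6), (2,7), (3,2), (4,1), (4,7), (5,2), (5,4), (5,7), (6,4), (6,5), (6,7).

14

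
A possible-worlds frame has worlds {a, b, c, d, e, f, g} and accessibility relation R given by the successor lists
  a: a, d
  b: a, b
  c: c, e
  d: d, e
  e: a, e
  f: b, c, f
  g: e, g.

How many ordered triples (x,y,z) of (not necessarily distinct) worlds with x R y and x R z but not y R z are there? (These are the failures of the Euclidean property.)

Enumerating: (a,d,a), (b,a,b), (c,e,c), (d,e,d), (e,a,e), (f,b,c), (f,b,f), (f,c,b), (f,c,f), (g,e,g).

10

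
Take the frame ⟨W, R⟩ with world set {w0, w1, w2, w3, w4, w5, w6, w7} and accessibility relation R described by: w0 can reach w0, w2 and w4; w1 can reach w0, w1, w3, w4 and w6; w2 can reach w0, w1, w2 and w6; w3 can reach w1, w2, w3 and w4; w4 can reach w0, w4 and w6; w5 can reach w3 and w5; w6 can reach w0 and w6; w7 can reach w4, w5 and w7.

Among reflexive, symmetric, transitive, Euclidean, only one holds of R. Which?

Reflexive: yes — every world is R-related to itself.
Symmetric: no — w1 R w0 but not w0 R w1.
Transitive: no — w0 R w2 and w2 R w1, but not w0 R w1.
Euclidean: no — w0 R w2 and w0 R w4, but not w2 R w4.
Only reflexive holds.

reflexive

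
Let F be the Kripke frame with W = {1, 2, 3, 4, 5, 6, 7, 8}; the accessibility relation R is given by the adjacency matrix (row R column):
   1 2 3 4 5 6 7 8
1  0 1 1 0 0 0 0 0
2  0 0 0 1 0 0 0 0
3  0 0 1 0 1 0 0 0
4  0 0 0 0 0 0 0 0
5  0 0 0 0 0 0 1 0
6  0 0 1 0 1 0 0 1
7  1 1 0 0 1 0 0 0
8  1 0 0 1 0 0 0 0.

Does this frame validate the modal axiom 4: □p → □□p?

By correspondence theory, 4 is valid on a frame iff R is transitive.
Transitive: no — 1 R 2 and 2 R 4, but not 1 R 4.

No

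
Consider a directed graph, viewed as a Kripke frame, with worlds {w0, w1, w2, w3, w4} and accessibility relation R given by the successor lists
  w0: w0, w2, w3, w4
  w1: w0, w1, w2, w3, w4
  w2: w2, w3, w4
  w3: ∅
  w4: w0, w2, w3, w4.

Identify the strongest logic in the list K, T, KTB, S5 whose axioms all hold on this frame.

K

Reflexive (axiom T): no — w3 is not related to itself.
Symmetric (axiom B): no — w0 R w2 but not w2 R w0.
Euclidean (axiom 5): no — w0 R w3 and w0 R w2, but not w3 R w2.
So F validates K; T would additionally require R to be reflexive. The strongest is K.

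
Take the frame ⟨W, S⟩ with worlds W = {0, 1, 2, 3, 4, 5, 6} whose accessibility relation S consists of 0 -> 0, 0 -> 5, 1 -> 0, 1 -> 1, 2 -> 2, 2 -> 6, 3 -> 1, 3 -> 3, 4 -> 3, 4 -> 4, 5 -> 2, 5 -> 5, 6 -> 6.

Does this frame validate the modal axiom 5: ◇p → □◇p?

By correspondence theory, 5 is valid on a frame iff S is Euclidean.
Euclidean: no — 0 S 5 and 0 S 0, but not 5 S 0.

No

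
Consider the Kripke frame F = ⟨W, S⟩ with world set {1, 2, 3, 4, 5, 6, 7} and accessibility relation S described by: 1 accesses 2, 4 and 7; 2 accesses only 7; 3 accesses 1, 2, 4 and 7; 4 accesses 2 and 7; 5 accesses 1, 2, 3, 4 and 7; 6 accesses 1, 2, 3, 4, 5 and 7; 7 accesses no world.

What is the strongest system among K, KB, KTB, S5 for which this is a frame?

K

Symmetric (axiom B): no — 1 S 2 but not 2 S 1.
Reflexive (axiom T): no — 1 is not related to itself.
Euclidean (axiom 5): no — 1 S 2 and 1 S 4, but not 2 S 4.
So F validates K; KB would additionally require S to be symmetric. The strongest is K.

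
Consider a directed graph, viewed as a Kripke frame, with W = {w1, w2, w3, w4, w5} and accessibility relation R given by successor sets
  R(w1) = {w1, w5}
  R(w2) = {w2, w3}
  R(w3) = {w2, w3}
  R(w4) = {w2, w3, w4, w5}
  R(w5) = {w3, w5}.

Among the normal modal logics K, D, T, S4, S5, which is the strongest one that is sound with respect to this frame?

T

Serial (axiom D): yes — every world has a successor (e.g. w1 R w1).
Reflexive (axiom T): yes — every world is R-related to itself.
Transitive (axiom 4): no — w1 R w5 and w5 R w3, but not w1 R w3.
Euclidean (axiom 5): no — w4 R w2 and w4 R w5, but not w2 R w5.
So F validates K, D, T; S4 would additionally require R to be transitive. The strongest is T.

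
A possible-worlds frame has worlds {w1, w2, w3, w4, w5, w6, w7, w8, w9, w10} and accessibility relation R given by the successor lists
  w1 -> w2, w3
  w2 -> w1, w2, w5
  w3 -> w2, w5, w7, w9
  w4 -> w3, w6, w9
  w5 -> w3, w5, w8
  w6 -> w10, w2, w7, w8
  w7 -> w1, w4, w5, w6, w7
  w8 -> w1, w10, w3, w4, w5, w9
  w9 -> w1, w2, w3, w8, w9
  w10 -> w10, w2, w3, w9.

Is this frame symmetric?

No

Symmetric: no — w1 R w3 but not w3 R w1.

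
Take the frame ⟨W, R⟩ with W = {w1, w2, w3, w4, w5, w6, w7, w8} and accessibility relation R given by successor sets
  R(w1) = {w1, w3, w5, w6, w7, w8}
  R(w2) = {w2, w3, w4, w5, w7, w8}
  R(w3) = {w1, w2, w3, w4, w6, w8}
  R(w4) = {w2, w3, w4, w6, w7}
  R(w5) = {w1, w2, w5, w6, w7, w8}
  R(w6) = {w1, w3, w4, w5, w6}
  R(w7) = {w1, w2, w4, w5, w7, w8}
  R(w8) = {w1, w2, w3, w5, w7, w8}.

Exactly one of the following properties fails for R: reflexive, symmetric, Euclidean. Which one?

Euclidean

Reflexive: yes — every world is R-related to itself.
Symmetric: yes — every pair in R has its reverse in R.
Euclidean: no — w1 R w3 and w1 R w5, but not w3 R w5.
Only Euclidean fails.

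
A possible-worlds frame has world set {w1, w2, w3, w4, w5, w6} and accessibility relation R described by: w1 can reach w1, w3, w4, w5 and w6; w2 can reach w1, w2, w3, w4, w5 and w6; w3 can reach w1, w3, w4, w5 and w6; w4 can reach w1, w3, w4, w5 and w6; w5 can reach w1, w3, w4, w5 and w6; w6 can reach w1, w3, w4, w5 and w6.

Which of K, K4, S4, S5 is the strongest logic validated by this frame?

Transitive (axiom 4): yes — every two-step R-path is closed by a direct edge.
Reflexive (axiom T): yes — every world is R-related to itself.
Euclidean (axiom 5): no — w2 R w1 and w2 R w2, but not w1 R w2.
So F validates K, K4, S4; S5 would additionally require R to be Euclidean. The strongest is S4.

S4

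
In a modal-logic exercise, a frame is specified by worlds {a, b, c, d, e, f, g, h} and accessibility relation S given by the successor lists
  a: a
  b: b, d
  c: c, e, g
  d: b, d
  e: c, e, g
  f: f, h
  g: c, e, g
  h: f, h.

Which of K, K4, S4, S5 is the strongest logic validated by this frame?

Transitive (axiom 4): yes — every two-step S-path is closed by a direct edge.
Reflexive (axiom T): yes — every world is S-related to itself.
Euclidean (axiom 5): yes — any two successors of a common world are S-related.
So F validates K, K4, S4, S5. The strongest is S5.

S5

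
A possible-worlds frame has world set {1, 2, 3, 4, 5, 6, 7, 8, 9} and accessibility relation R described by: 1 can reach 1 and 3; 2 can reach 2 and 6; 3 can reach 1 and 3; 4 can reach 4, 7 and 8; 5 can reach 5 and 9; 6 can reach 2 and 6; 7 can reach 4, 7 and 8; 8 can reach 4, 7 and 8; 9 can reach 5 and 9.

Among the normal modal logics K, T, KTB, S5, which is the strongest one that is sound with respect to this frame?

S5

Reflexive (axiom T): yes — every world is R-related to itself.
Symmetric (axiom B): yes — every pair in R has its reverse in R.
Euclidean (axiom 5): yes — any two successors of a common world are R-related.
So F validates K, T, KTB, S5. The strongest is S5.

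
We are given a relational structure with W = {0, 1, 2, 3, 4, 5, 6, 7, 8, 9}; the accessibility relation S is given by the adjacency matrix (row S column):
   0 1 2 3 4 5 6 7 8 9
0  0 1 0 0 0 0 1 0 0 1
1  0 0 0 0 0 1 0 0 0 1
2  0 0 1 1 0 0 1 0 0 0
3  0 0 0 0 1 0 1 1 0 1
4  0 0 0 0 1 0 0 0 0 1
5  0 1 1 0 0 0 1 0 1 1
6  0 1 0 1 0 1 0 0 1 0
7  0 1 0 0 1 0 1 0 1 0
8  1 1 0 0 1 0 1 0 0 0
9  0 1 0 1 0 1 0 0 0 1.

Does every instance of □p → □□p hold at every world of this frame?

No

The schema 4 characterises exactly the transitive frames.
Transitive: no — 0 S 1 and 1 S 5, but not 0 S 5.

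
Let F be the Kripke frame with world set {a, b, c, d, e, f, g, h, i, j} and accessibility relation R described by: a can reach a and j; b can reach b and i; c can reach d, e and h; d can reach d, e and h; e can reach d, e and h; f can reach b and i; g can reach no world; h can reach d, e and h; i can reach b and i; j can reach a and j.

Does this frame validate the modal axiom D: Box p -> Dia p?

The schema D characterises exactly the serial frames.
Serial: no — g has no R-successor.

No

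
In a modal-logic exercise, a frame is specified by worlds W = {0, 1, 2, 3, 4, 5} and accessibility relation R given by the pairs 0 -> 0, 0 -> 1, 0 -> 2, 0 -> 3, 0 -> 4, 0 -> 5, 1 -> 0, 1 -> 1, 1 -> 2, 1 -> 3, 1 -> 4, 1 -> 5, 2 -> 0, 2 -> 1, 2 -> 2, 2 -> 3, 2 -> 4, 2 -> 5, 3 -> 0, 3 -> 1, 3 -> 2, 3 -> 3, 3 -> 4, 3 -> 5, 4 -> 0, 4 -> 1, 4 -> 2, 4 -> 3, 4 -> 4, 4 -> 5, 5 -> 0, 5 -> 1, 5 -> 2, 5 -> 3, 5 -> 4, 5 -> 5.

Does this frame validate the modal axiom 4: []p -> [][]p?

Yes

The schema 4 characterises exactly the transitive frames.
Transitive: yes — every two-step R-path is closed by a direct edge.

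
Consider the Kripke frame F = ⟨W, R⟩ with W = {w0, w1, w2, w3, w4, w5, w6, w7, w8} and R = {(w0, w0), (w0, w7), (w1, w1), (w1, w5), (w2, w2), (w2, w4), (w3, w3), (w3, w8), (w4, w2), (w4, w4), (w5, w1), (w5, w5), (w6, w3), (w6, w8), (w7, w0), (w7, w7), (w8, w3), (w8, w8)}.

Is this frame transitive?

Transitive: yes — every two-step R-path is closed by a direct edge.

Yes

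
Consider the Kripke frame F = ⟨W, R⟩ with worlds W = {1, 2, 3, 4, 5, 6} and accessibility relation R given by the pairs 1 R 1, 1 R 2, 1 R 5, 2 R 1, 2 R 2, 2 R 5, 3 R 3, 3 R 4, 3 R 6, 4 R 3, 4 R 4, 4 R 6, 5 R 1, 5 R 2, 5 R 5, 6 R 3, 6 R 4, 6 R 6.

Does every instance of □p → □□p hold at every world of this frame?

The schema 4 characterises exactly the transitive frames.
Transitive: yes — every two-step R-path is closed by a direct edge.

Yes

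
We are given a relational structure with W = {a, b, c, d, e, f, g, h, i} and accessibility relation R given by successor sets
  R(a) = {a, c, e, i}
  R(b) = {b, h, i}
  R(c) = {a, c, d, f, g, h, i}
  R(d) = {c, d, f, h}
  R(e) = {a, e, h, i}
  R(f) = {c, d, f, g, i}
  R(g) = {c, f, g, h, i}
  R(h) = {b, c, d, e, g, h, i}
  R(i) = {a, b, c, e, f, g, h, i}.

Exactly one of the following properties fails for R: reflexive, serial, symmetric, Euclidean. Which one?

Reflexive: yes — every world is R-related to itself.
Serial: yes — every world has a successor (e.g. a R a).
Symmetric: yes — every pair in R has its reverse in R.
Euclidean: no — a R c and a R e, but not c R e.
Only Euclidean fails.

Euclidean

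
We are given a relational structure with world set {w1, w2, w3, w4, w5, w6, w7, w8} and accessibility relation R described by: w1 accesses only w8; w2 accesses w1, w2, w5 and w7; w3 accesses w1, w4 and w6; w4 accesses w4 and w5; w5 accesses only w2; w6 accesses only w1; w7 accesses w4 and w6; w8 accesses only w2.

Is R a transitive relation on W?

No

Transitive: no — w1 R w8 and w8 R w2, but not w1 R w2.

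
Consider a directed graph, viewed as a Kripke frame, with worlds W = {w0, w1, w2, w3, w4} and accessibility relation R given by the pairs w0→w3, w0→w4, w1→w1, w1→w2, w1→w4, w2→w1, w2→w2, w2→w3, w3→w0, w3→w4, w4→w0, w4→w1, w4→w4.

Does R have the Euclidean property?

Euclidean: no — w0 R w4 and w0 R w3, but not w4 R w3.

No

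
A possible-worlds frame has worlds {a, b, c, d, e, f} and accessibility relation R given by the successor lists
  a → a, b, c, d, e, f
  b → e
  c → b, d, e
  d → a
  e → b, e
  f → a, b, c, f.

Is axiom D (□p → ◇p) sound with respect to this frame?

Yes

By correspondence theory, D is valid on a frame iff R is serial.
Serial: yes — every world has a successor (e.g. a R a).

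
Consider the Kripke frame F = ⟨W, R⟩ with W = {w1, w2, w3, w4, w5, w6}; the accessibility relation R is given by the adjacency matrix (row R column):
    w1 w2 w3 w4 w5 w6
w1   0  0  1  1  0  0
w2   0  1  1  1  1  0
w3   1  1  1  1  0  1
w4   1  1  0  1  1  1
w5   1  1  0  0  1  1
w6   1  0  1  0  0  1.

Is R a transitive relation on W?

No

Transitive: no — w1 R w3 and w3 R w2, but not w1 R w2.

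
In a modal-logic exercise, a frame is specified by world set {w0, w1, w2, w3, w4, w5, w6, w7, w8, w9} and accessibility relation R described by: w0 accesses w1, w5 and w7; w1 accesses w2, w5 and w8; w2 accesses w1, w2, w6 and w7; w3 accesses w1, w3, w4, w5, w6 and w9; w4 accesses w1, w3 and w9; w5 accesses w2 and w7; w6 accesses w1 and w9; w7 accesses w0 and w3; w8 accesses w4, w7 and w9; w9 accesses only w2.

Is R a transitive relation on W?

Transitive: no — w0 R w1 and w1 R w2, but not w0 R w2.

No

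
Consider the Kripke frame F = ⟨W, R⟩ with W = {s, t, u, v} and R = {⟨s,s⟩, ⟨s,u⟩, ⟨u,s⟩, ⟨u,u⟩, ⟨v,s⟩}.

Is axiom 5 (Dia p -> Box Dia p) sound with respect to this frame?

Yes

Axiom 5 corresponds to the accessibility relation being Euclidean.
Euclidean: yes — any two successors of a common world are R-related.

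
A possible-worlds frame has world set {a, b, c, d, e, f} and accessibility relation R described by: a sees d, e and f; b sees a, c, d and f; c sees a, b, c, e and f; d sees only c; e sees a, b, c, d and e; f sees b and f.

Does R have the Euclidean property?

Euclidean: no — a R d and a R e, but not d R e.

No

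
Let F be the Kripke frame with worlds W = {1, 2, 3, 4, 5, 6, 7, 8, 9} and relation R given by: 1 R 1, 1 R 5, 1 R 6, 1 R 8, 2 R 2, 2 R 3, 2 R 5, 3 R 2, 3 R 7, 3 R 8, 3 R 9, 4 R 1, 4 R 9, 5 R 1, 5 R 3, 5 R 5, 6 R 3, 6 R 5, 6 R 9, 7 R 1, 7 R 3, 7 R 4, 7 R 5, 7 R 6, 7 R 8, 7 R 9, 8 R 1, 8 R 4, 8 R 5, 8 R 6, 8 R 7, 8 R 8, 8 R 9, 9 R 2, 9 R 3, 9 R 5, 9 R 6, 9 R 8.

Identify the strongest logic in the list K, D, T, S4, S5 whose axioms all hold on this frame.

Serial (axiom D): yes — every world has a successor (e.g. 1 R 1).
Reflexive (axiom T): no — 3 is not related to itself.
Transitive (axiom 4): no — 1 R 5 and 5 R 3, but not 1 R 3.
Euclidean (axiom 5): no — 1 R 5 and 1 R 6, but not 5 R 6.
So F validates K, D; T would additionally require R to be reflexive. The strongest is D.

D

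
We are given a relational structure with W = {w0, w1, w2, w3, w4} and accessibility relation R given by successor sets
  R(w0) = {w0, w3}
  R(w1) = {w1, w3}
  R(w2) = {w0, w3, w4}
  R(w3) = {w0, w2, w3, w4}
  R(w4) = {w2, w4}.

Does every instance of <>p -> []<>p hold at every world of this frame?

Axiom 5 corresponds to the accessibility relation being Euclidean.
Euclidean: no — w2 R w0 and w2 R w4, but not w0 R w4.

No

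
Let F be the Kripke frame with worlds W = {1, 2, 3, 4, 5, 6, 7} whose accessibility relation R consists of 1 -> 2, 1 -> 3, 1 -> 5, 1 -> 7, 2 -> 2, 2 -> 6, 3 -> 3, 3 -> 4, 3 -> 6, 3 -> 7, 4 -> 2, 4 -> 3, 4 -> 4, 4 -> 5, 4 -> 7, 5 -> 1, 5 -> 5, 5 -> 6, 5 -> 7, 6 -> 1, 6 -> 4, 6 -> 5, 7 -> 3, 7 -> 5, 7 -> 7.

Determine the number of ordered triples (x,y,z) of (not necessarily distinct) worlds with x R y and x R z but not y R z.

Enumerating: (1,2,3), (1,2,5), (1,2,7), (1,3,2), (1,3,5), (1,5,2), (1,5,3), (1,7,2), (2,6,2), (2,6,6), (3,4,6), (3,6,3), … and 27 more.
Total: 39.

39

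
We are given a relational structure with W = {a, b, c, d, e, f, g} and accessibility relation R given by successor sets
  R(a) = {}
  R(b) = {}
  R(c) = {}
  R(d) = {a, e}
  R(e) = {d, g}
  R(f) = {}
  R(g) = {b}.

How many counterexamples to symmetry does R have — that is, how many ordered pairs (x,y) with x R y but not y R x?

3

Enumerating: (d,a), (e,g), (g,b).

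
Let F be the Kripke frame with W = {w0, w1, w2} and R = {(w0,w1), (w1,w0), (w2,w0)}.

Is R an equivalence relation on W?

Reflexive: no — w0 is not related to itself.
Symmetric: no — w2 R w0 but not w0 R w2.
Transitive: no — w2 R w0 and w0 R w1, but not w2 R w1.
So R is not an equivalence relation.

No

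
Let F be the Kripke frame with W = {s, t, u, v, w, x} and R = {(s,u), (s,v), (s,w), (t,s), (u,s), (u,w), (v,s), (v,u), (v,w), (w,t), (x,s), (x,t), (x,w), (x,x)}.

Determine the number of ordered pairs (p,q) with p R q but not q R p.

9

Enumerating: (s,w), (t,s), (u,w), (v,u), (v,w), (w,t), (x,s), (x,t), (x,w).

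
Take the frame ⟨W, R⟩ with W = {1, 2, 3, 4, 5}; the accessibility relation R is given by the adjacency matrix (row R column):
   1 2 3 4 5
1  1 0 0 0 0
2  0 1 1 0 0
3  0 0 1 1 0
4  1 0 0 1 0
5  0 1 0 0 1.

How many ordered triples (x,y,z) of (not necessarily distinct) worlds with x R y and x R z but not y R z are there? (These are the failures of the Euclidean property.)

Enumerating: (2,3,2), (3,4,3), (4,1,4), (5,2,5).

4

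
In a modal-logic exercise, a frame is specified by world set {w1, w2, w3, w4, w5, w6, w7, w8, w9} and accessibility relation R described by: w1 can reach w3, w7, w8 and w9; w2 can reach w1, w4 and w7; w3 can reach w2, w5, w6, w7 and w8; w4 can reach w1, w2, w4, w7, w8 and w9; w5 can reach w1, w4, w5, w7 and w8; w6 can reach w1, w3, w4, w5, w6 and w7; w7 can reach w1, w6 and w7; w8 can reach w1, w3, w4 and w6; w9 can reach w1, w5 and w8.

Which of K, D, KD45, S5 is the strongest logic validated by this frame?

D

Serial (axiom D): yes — every world has a successor (e.g. w1 R w3).
Transitive (axiom 4): no — w1 R w3 and w3 R w2, but not w1 R w2.
Euclidean (axiom 5): no — w1 R w3 and w1 R w9, but not w3 R w9.
Reflexive (axiom T): no — w1 is not related to itself.
So F validates K, D; KD45 would additionally require R to be Euclidean and transitive. The strongest is D.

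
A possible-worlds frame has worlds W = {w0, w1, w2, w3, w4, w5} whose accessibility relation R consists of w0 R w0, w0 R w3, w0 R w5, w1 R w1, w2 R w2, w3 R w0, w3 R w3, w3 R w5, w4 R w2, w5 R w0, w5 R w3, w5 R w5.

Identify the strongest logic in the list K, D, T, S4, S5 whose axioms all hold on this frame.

Serial (axiom D): yes — every world has a successor (e.g. w0 R w0).
Reflexive (axiom T): no — w4 is not related to itself.
Transitive (axiom 4): yes — every two-step R-path is closed by a direct edge.
Euclidean (axiom 5): yes — any two successors of a common world are R-related.
So F validates K, D; T would additionally require R to be reflexive. The strongest is D.

D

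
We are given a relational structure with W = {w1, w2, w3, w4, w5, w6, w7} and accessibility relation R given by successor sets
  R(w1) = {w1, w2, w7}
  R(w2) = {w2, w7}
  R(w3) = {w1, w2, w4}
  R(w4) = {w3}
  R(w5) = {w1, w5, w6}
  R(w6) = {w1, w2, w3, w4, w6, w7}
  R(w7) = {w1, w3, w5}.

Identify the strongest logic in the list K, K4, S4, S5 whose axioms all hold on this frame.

K

Transitive (axiom 4): no — w1 R w7 and w7 R w3, but not w1 R w3.
Reflexive (axiom T): no — w3 is not related to itself.
Euclidean (axiom 5): no — w1 R w7 and w1 R w2, but not w7 R w2.
So F validates K; K4 would additionally require R to be transitive. The strongest is K.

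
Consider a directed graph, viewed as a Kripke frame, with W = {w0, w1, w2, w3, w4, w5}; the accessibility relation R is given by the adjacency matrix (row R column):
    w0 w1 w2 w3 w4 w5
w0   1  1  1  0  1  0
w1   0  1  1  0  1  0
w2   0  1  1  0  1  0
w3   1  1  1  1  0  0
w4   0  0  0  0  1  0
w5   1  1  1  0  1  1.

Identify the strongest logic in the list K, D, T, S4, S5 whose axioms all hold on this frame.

Serial (axiom D): yes — every world has a successor (e.g. w0 R w0).
Reflexive (axiom T): yes — every world is R-related to itself.
Transitive (axiom 4): no — w3 R w0 and w0 R w4, but not w3 R w4.
Euclidean (axiom 5): no — w0 R w4 and w0 R w1, but not w4 R w1.
So F validates K, D, T; S4 would additionally require R to be transitive. The strongest is T.

T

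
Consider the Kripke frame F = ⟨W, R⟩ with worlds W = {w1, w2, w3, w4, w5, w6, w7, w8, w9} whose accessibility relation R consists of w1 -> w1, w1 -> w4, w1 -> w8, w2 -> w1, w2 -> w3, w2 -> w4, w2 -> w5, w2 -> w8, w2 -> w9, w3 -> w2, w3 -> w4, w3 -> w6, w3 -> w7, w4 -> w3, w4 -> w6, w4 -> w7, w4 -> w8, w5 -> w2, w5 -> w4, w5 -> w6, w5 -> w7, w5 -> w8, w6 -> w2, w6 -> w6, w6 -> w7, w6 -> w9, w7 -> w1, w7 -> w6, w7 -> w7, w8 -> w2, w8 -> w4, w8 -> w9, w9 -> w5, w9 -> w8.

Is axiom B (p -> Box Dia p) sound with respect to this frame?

The schema B characterises exactly the symmetric frames.
Symmetric: no — w1 R w4 but not w4 R w1.

No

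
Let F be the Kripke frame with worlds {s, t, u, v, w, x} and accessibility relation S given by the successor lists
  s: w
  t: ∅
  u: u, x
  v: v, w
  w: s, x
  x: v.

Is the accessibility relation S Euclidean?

Euclidean: no — w S s and w S x, but not s S x.

No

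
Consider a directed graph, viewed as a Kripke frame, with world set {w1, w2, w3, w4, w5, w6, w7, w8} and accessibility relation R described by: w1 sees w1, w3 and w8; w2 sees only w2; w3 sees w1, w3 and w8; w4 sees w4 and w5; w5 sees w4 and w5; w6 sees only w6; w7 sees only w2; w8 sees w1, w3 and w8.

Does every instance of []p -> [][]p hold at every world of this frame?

Yes

Axiom 4 corresponds to the accessibility relation being transitive.
Transitive: yes — every two-step R-path is closed by a direct edge.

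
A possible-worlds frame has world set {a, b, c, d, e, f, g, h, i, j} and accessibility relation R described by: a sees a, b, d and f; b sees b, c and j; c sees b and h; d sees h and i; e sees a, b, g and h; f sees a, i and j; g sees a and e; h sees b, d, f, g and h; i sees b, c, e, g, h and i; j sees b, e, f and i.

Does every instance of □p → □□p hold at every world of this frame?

By correspondence theory, 4 is valid on a frame iff R is transitive.
Transitive: no — a R b and b R c, but not a R c.

No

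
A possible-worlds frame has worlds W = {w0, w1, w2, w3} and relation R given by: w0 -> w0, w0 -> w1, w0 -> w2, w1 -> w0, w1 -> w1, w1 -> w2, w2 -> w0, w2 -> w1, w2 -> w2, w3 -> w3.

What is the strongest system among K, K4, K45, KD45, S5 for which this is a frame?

S5

Transitive (axiom 4): yes — every two-step R-path is closed by a direct edge.
Euclidean (axiom 5): yes — any two successors of a common world are R-related.
Serial (axiom D): yes — every world has a successor (e.g. w0 R w0).
Reflexive (axiom T): yes — every world is R-related to itself.
So F validates K, K4, K45, KD45, S5. The strongest is S5.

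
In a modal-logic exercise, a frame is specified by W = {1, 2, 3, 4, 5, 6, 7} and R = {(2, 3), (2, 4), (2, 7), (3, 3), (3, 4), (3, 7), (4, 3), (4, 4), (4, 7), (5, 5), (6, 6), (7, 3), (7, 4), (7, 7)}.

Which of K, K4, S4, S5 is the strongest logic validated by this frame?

K4

Transitive (axiom 4): yes — every two-step R-path is closed by a direct edge.
Reflexive (axiom T): no — 1 is not related to itself.
Euclidean (axiom 5): yes — any two successors of a common world are R-related.
So F validates K, K4; S4 would additionally require R to be reflexive. The strongest is K4.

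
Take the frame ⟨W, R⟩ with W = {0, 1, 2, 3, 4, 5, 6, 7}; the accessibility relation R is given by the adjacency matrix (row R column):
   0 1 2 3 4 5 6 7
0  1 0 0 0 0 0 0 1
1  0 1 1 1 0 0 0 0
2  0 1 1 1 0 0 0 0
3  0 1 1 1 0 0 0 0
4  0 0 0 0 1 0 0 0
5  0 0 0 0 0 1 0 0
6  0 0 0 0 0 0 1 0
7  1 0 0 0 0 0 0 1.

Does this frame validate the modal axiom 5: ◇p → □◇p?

Yes

Axiom 5 corresponds to the accessibility relation being Euclidean.
Euclidean: yes — any two successors of a common world are R-related.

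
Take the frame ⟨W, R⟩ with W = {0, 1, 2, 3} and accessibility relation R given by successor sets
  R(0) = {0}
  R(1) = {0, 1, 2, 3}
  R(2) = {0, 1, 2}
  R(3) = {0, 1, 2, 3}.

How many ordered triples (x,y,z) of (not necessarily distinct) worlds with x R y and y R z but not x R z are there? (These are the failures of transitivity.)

Enumerating: (2,1,3).

1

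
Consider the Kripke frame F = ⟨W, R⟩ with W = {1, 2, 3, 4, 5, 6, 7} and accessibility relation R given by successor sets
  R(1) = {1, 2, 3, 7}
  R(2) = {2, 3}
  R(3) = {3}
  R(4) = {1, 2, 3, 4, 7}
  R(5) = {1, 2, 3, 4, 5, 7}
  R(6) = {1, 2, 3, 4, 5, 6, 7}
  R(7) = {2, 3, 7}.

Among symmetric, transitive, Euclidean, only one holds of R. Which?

Symmetric: no — 1 R 2 but not 2 R 1.
Transitive: yes — every two-step R-path is closed by a direct edge.
Euclidean: no — 1 R 2 and 1 R 7, but not 2 R 7.
Only transitive holds.

transitive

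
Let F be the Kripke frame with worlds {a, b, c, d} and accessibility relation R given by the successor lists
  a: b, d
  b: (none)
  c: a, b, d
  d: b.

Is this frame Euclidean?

Euclidean: no — a R b and a R d, but not b R d.

No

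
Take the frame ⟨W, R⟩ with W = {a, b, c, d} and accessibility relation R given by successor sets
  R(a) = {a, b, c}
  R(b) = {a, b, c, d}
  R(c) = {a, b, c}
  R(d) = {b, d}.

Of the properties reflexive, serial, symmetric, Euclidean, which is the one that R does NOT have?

Euclidean

Reflexive: yes — every world is R-related to itself.
Serial: yes — every world has a successor (e.g. a R a).
Symmetric: yes — every pair in R has its reverse in R.
Euclidean: no — b R a and b R d, but not a R d.
Only Euclidean fails.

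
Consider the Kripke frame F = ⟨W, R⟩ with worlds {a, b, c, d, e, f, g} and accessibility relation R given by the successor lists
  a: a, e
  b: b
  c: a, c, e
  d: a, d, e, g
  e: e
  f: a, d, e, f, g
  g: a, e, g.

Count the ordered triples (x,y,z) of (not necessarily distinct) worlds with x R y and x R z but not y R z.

Enumerating: (a,e,a), (c,a,c), (c,e,a), (c,e,c), (d,a,d), (d,a,g), (d,e,a), (d,e,d), (d,e,g), (d,g,d), (f,a,d), (f,a,f), … and 11 more.
Total: 23.

23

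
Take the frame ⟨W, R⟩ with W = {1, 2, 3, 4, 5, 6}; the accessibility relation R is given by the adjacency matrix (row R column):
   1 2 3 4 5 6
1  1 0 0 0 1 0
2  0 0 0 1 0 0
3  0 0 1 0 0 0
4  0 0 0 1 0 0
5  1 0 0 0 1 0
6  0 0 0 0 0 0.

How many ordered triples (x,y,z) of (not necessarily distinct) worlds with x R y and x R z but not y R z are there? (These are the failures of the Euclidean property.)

R is Euclidean; there are no such tuples.

0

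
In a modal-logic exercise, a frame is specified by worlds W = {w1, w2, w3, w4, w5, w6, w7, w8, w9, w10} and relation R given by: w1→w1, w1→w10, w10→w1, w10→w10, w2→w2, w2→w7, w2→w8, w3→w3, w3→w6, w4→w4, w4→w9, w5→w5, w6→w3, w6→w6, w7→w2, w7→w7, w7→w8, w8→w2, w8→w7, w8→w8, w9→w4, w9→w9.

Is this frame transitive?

Transitive: yes — every two-step R-path is closed by a direct edge.

Yes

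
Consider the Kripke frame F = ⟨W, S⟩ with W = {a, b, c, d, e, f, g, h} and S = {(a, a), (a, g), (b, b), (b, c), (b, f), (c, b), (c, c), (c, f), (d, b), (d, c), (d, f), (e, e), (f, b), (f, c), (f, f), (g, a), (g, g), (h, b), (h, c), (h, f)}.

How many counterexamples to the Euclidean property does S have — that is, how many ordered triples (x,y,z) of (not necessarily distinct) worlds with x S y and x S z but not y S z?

S is Euclidean; there are no such tuples.

0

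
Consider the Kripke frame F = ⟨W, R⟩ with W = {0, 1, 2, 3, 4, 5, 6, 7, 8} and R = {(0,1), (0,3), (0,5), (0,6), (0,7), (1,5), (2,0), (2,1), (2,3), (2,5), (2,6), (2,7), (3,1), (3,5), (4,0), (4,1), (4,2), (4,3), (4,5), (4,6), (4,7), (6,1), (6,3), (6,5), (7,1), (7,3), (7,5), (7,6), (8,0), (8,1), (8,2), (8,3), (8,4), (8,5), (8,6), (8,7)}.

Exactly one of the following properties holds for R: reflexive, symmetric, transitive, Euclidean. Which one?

transitive

Reflexive: no — 0 is not related to itself.
Symmetric: no — 0 R 1 but not 1 R 0.
Transitive: yes — every two-step R-path is closed by a direct edge.
Euclidean: no — 0 R 1 and 0 R 3, but not 1 R 3.
Only transitive holds.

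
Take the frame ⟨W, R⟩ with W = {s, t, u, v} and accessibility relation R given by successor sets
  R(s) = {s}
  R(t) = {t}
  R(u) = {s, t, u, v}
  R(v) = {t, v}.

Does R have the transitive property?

Yes

Transitive: yes — every two-step R-path is closed by a direct edge.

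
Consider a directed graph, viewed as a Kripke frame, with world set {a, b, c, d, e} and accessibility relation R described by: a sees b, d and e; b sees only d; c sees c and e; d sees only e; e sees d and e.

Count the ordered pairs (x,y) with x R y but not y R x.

5

Enumerating: (a,b), (a,d), (a,e), (b,d), (c,e).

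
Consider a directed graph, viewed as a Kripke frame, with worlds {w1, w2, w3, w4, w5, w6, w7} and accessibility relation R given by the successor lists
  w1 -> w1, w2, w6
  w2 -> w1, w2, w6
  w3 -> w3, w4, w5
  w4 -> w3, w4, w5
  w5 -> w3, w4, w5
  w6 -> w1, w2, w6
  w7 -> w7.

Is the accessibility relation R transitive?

Transitive: yes — every two-step R-path is closed by a direct edge.

Yes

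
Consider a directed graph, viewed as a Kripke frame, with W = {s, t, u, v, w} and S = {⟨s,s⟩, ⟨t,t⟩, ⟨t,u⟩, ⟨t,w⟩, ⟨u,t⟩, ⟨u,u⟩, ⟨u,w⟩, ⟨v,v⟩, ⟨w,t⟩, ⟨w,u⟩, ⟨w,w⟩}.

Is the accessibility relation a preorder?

Yes

Reflexive: yes — every world is S-related to itself.
Transitive: yes — every two-step S-path is closed by a direct edge.
So S is a preorder.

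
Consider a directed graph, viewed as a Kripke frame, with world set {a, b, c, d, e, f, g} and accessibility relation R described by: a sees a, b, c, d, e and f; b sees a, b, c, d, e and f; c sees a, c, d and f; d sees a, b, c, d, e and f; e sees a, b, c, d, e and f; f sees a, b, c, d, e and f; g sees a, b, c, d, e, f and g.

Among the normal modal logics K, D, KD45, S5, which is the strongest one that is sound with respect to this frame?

D

Serial (axiom D): yes — every world has a successor (e.g. a R a).
Transitive (axiom 4): no — c R a and a R b, but not c R b.
Euclidean (axiom 5): no — a R c and a R b, but not c R b.
Reflexive (axiom T): yes — every world is R-related to itself.
So F validates K, D; KD45 would additionally require R to be Euclidean and transitive. The strongest is D.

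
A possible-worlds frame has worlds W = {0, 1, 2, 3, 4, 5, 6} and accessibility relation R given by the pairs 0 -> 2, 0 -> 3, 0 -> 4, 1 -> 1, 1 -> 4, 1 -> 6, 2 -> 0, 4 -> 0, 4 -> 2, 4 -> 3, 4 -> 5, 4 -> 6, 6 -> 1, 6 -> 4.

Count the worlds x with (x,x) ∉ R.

Enumerating: 0, 2, 3, 4, 5, 6.

6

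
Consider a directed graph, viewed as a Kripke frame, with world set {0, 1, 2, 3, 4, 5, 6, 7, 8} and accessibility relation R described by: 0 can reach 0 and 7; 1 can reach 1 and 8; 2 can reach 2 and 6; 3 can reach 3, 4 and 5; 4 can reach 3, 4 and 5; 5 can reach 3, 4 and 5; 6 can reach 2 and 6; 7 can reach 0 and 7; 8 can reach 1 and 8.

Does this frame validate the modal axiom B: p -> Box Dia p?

By correspondence theory, B is valid on a frame iff R is symmetric.
Symmetric: yes — every pair in R has its reverse in R.

Yes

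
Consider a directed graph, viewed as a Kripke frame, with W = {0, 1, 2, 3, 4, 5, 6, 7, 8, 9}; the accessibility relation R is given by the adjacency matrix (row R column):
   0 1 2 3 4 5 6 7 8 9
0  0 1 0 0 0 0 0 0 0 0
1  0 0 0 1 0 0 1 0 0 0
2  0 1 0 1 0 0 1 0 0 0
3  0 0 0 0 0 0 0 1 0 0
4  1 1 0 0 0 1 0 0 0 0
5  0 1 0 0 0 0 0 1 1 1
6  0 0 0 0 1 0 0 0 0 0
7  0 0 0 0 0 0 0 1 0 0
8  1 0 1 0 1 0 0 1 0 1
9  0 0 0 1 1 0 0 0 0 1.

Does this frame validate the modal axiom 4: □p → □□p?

No

By correspondence theory, 4 is valid on a frame iff R is transitive.
Transitive: no — 0 R 1 and 1 R 3, but not 0 R 3.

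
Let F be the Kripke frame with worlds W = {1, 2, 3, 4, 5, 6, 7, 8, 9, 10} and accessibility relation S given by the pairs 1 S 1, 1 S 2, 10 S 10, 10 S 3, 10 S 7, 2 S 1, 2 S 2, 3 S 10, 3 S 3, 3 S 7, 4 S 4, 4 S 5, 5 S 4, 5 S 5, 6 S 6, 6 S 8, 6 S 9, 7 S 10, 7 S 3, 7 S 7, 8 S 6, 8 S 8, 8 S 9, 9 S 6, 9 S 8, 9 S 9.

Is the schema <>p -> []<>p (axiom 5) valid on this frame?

By correspondence theory, 5 is valid on a frame iff S is Euclidean.
Euclidean: yes — any two successors of a common world are S-related.

Yes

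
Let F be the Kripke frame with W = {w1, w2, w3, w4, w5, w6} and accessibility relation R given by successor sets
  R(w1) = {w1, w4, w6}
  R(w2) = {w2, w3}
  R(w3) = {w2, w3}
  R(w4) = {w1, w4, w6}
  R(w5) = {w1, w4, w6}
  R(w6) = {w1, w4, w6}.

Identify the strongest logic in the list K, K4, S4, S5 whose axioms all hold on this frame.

K4

Transitive (axiom 4): yes — every two-step R-path is closed by a direct edge.
Reflexive (axiom T): no — w5 is not related to itself.
Euclidean (axiom 5): yes — any two successors of a common world are R-related.
So F validates K, K4; S4 would additionally require R to be reflexive. The strongest is K4.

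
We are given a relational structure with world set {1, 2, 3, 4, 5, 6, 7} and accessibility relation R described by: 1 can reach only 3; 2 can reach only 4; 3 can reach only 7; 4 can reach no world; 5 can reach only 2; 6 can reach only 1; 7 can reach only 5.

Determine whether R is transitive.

Transitive: no — 1 R 3 and 3 R 7, but not 1 R 7.

No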